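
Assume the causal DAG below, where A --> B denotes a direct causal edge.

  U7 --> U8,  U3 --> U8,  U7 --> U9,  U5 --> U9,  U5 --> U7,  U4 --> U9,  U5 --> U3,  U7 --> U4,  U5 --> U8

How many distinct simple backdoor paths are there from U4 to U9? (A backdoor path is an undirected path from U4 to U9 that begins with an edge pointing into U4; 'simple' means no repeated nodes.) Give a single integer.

A backdoor path from U4 to U9 is any simple undirected path whose first edge points into U4 (i.e. leaves U4 via a parent).
Parents of U4: {U7}.
Enumerating:
  P1: U4 <- U7 <- U5 -> U9
  P2: U4 <- U7 -> U9
  P3: U4 <- U7 -> U8 <- U5 -> U9
  P4: U4 <- U7 -> U8 <- U3 <- U5 -> U9
That exhausts the simple backdoor paths. Count: 4.

4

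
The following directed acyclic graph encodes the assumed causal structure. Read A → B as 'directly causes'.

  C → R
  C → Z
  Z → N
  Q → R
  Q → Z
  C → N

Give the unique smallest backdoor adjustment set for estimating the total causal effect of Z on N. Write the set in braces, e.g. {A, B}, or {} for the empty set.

{C}

Variables eligible for adjustment (non-descendants of Z, excluding Z and N): {C, Q, R}.
Backdoor paths from Z to N:
  P1: Z <- Q -> R <- C -> N
  P2: Z <- C -> N
The empty set is not sufficient: P2 (Z <- C -> N) has no collider blocking it and no conditioned non-collider, so it is open.
Try {C}:
  P1: blocked at collider R (neither it nor any descendant is in the conditioning set).
  P2: blocked at fork node C ∈ conditioning set.
{C} contains no descendant of Z and blocks every backdoor path.
No other singleton works — e.g. {Q} leaves P2 open — so {C} is the unique smallest valid adjustment set.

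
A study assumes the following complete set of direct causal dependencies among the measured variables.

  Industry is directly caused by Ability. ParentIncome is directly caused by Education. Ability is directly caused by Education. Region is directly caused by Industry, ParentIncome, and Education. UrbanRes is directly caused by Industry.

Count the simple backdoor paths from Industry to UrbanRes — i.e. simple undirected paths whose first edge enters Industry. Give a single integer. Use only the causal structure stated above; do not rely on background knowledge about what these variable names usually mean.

0

A backdoor path from Industry to UrbanRes is any simple undirected path whose first edge points into Industry (i.e. leaves Industry via a parent).
Parents of Industry: {Ability}.
No simple path from any parent of Industry reaches UrbanRes without revisiting Industry, so there are no backdoor paths.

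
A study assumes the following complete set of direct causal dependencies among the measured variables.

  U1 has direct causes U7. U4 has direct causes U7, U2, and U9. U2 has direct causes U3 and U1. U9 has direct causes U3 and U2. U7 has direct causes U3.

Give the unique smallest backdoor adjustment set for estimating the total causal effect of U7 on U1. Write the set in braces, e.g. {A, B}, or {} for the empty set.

{}

Variables eligible for adjustment (non-descendants of U7, excluding U7 and U1): {U3}.
Backdoor paths from U7 to U1:
  P1: U7 <- U3 -> U2 <- U1
  P2: U7 <- U3 -> U9 <- U2 <- U1
  P3: U7 <- U3 -> U9 -> U4 <- U2 <- U1
Each backdoor path contains an unconditioned collider, so every path is already blocked with the empty conditioning set:
  P1: blocked at collider U2 (neither it nor any descendant is in the conditioning set).
  P2: blocked at collider U9 (neither it nor any descendant is in the conditioning set).
  P3: blocked at collider U4 (neither it nor any descendant is in the conditioning set).
The empty set is therefore the unique smallest valid set.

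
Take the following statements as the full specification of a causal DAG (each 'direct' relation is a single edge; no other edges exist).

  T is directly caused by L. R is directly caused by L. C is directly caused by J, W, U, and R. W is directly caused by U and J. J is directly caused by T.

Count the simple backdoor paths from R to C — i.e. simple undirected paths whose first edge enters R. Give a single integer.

3

A backdoor path from R to C is any simple undirected path whose first edge points into R (i.e. leaves R via a parent).
Parents of R: {L}.
Enumerating:
  P1: R <- L -> T -> J -> W <- U -> C
  P2: R <- L -> T -> J -> W -> C
  P3: R <- L -> T -> J -> C
That exhausts the simple backdoor paths. Count: 3.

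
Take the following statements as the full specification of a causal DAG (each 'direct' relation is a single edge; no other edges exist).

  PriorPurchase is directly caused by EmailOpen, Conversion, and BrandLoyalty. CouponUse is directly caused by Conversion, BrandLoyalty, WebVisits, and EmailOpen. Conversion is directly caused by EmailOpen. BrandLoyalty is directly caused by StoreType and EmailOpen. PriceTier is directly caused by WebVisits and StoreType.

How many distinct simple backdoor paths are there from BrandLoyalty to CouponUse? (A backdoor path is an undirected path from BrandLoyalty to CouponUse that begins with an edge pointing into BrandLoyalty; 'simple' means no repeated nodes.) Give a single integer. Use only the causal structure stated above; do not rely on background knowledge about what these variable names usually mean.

A backdoor path from BrandLoyalty to CouponUse is any simple undirected path whose first edge points into BrandLoyalty (i.e. leaves BrandLoyalty via a parent).
Parents of BrandLoyalty: {EmailOpen, StoreType}.
Enumerating:
  P1: BrandLoyalty <- EmailOpen -> Conversion -> CouponUse
  P2: BrandLoyalty <- EmailOpen -> PriorPurchase <- Conversion -> CouponUse
  P3: BrandLoyalty <- EmailOpen -> CouponUse
  P4: BrandLoyalty <- StoreType -> PriceTier <- WebVisits -> CouponUse
That exhausts the simple backdoor paths. Count: 4.

4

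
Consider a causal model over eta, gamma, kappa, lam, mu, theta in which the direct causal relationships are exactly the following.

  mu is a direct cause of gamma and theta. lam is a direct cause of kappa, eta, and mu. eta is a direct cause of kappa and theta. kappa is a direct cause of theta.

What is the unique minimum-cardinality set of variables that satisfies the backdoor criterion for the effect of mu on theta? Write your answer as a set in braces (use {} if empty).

Variables eligible for adjustment (non-descendants of mu, excluding mu and theta): {eta, kappa, lam}.
Backdoor paths from mu to theta:
  P1: mu <- lam -> eta -> kappa -> theta
  P2: mu <- lam -> eta -> theta
  P3: mu <- lam -> kappa <- eta -> theta
  P4: mu <- lam -> kappa -> theta
The empty set is not sufficient: P1 (mu <- lam -> eta -> kappa -> theta) has no collider blocking it and no conditioned non-collider, so it is open.
Try {lam}:
  P1: blocked at fork node lam ∈ conditioning set.
  P2: blocked at fork node lam ∈ conditioning set.
  P3: blocked at fork node lam ∈ conditioning set.
  P4: blocked at fork node lam ∈ conditioning set.
{lam} contains no descendant of mu and blocks every backdoor path.
No other singleton works — e.g. {eta} leaves P4 open — so {lam} is the unique smallest valid adjustment set.

{lam}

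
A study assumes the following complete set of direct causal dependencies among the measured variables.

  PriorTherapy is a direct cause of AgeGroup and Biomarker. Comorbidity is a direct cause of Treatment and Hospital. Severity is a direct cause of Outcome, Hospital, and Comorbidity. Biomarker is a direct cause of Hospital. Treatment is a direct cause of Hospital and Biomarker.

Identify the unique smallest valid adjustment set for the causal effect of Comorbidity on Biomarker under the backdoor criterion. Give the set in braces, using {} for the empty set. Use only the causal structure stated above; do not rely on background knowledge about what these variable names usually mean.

{}

Variables eligible for adjustment (non-descendants of Comorbidity, excluding Comorbidity and Biomarker): {AgeGroup, Outcome, PriorTherapy, Severity}.
Backdoor paths from Comorbidity to Biomarker:
  P1: Comorbidity <- Severity -> Hospital <- Treatment -> Biomarker
  P2: Comorbidity <- Severity -> Hospital <- Biomarker
Each backdoor path contains an unconditioned collider, so every path is already blocked with the empty conditioning set:
  P1: blocked at collider Hospital (neither it nor any descendant is in the conditioning set).
  P2: blocked at collider Hospital (neither it nor any descendant is in the conditioning set).
The empty set is therefore the unique smallest valid set.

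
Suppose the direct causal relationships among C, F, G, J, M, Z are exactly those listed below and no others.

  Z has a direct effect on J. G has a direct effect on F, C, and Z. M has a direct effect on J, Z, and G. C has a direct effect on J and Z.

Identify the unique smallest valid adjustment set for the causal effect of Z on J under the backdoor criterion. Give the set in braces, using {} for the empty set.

{C, M}

Variables eligible for adjustment (non-descendants of Z, excluding Z and J): {C, F, G, M}.
Backdoor paths from Z to J:
  P1: Z <- M -> G -> C -> J
  P2: Z <- M -> J
  P3: Z <- G <- M -> J
  P4: Z <- G -> C -> J
  P5: Z <- C <- G <- M -> J
  P6: Z <- C -> J
The empty set is not sufficient: P1 (Z <- M -> G -> C -> J) has no collider blocking it and no conditioned non-collider, so it is open.
Try {C, M}:
  P1: blocked at fork node M ∈ conditioning set.
  P2: blocked at fork node M ∈ conditioning set.
  P3: blocked at fork node M ∈ conditioning set.
  P4: blocked at chain node C ∈ conditioning set.
  P5: blocked at chain node C ∈ conditioning set.
  P6: blocked at fork node C ∈ conditioning set.
{C, M} contains no descendant of Z and blocks every backdoor path.
Every element of {C, M} is needed (dropping C leaves P4 open; dropping M leaves P2 open), so no proper subset is valid.
Among all size-2 subsets of the eligible variables, only {C, M} blocks every backdoor path, so it is the unique smallest valid adjustment set.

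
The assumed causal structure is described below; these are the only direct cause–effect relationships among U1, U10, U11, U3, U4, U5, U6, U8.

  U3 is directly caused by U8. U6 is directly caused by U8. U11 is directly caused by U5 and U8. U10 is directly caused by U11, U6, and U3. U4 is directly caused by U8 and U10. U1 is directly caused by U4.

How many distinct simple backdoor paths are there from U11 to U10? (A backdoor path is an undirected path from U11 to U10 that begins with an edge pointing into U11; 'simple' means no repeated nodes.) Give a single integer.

3

A backdoor path from U11 to U10 is any simple undirected path whose first edge points into U11 (i.e. leaves U11 via a parent).
Parents of U11: {U5, U8}.
Enumerating:
  P1: U11 <- U8 -> U3 -> U10
  P2: U11 <- U8 -> U6 -> U10
  P3: U11 <- U8 -> U4 <- U10
That exhausts the simple backdoor paths. Count: 3.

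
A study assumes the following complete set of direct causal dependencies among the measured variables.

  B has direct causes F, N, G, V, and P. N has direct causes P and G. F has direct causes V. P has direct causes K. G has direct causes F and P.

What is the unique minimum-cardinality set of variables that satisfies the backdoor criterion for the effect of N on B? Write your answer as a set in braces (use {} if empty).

{G, P}

Variables eligible for adjustment (non-descendants of N, excluding N and B): {F, G, K, P, V}.
Backdoor paths from N to B:
  P1: N <- P -> G <- F <- V -> B
  P2: N <- P -> G <- F -> B
  P3: N <- P -> G -> B
  P4: N <- P -> B
  P5: N <- G <- F <- V -> B
  P6: N <- G <- F -> B
  P7: N <- G <- P -> B
  P8: N <- G -> B
The empty set is not sufficient: P3 (N <- P -> G -> B) has no collider blocking it and no conditioned non-collider, so it is open.
Try {G, P}:
  P1: blocked at fork node P ∈ conditioning set.
  P2: blocked at fork node P ∈ conditioning set.
  P3: blocked at fork node P ∈ conditioning set.
  P4: blocked at fork node P ∈ conditioning set.
  P5: blocked at chain node G ∈ conditioning set.
  P6: blocked at chain node G ∈ conditioning set.
  P7: blocked at chain node G ∈ conditioning set.
  P8: blocked at fork node G ∈ conditioning set.
{G, P} contains no descendant of N and blocks every backdoor path.
Every element of {G, P} is needed (dropping G leaves P5 open; dropping P leaves P1 open), so no proper subset is valid.
Among all size-2 subsets of the eligible variables, only {G, P} blocks every backdoor path, so it is the unique smallest valid adjustment set.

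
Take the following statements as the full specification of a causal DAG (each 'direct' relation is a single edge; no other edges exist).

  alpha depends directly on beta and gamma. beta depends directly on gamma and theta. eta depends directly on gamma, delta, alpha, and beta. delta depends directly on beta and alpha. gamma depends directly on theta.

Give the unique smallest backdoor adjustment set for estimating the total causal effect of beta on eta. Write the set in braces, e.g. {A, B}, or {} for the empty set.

Variables eligible for adjustment (non-descendants of beta, excluding beta and eta): {gamma, theta}.
Backdoor paths from beta to eta:
  P1: beta <- theta -> gamma -> alpha -> delta -> eta
  P2: beta <- theta -> gamma -> alpha -> eta
  P3: beta <- theta -> gamma -> eta
  P4: beta <- gamma -> alpha -> delta -> eta
  P5: beta <- gamma -> alpha -> eta
  P6: beta <- gamma -> eta
The empty set is not sufficient: P1 (beta <- theta -> gamma -> alpha -> delta -> eta) has no collider blocking it and no conditioned non-collider, so it is open.
Try {gamma}:
  P1: blocked at chain node gamma ∈ conditioning set.
  P2: blocked at chain node gamma ∈ conditioning set.
  P3: blocked at chain node gamma ∈ conditioning set.
  P4: blocked at fork node gamma ∈ conditioning set.
  P5: blocked at fork node gamma ∈ conditioning set.
  P6: blocked at fork node gamma ∈ conditioning set.
{gamma} contains no descendant of beta and blocks every backdoor path.
No other singleton works — e.g. {theta} leaves P4 open — so {gamma} is the unique smallest valid adjustment set.

{gamma}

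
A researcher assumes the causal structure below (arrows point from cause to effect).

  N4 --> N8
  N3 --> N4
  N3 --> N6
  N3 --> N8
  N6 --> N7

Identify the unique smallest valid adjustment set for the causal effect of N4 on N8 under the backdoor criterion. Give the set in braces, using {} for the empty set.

Variables eligible for adjustment (non-descendants of N4, excluding N4 and N8): {N3, N6, N7}.
Backdoor paths from N4 to N8:
  P1: N4 <- N3 -> N8
The empty set is not sufficient: P1 (N4 <- N3 -> N8) has no collider blocking it and no conditioned non-collider, so it is open.
Try {N3}:
  P1: blocked at fork node N3 ∈ conditioning set.
{N3} contains no descendant of N4 and blocks every backdoor path.
No other singleton works — e.g. {N6} leaves P1 open — so {N3} is the unique smallest valid adjustment set.

{N3}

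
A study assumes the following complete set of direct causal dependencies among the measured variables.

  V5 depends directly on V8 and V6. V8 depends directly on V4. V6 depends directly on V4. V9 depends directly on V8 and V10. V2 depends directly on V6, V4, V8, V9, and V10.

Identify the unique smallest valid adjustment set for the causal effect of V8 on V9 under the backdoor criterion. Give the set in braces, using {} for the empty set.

Variables eligible for adjustment (non-descendants of V8, excluding V8 and V9): {V10, V4, V6}.
Backdoor paths from V8 to V9:
  P1: V8 <- V4 -> V6 -> V2 <- V10 -> V9
  P2: V8 <- V4 -> V6 -> V2 <- V9
  P3: V8 <- V4 -> V2 <- V10 -> V9
  P4: V8 <- V4 -> V2 <- V9
Each backdoor path contains an unconditioned collider, so every path is already blocked with the empty conditioning set:
  P1: blocked at collider V2 (neither it nor any descendant is in the conditioning set).
  P2: blocked at collider V2 (neither it nor any descendant is in the conditioning set).
  P3: blocked at collider V2 (neither it nor any descendant is in the conditioning set).
  P4: blocked at collider V2 (neither it nor any descendant is in the conditioning set).
The empty set is therefore the unique smallest valid set.

{}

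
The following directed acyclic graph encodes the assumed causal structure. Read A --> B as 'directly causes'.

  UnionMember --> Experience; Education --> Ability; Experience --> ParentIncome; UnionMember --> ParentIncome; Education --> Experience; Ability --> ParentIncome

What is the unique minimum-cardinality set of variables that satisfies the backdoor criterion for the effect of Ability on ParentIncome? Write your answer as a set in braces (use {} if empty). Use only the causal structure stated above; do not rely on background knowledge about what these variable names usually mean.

Variables eligible for adjustment (non-descendants of Ability, excluding Ability and ParentIncome): {Education, Experience, UnionMember}.
Backdoor paths from Ability to ParentIncome:
  P1: Ability <- Education -> Experience <- UnionMember -> ParentIncome
  P2: Ability <- Education -> Experience -> ParentIncome
The empty set is not sufficient: P2 (Ability <- Education -> Experience -> ParentIncome) has no collider blocking it and no conditioned non-collider, so it is open.
Try {Education}:
  P1: blocked at fork node Education ∈ conditioning set.
  P2: blocked at fork node Education ∈ conditioning set.
{Education} contains no descendant of Ability and blocks every backdoor path.
No other singleton works — e.g. {UnionMember} leaves P2 open — so {Education} is the unique smallest valid adjustment set.

{Education}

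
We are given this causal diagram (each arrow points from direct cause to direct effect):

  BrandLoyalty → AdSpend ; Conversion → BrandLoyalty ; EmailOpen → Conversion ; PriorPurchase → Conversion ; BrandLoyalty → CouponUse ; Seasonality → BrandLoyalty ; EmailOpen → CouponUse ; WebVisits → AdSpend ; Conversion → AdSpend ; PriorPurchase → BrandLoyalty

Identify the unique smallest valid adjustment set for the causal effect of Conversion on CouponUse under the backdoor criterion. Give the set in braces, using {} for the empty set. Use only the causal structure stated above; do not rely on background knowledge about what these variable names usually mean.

{EmailOpen, PriorPurchase}

Variables eligible for adjustment (non-descendants of Conversion, excluding Conversion and CouponUse): {EmailOpen, PriorPurchase, Seasonality, WebVisits}.
Backdoor paths from Conversion to CouponUse:
  P1: Conversion <- PriorPurchase -> BrandLoyalty -> CouponUse
  P2: Conversion <- EmailOpen -> CouponUse
The empty set is not sufficient: P1 (Conversion <- PriorPurchase -> BrandLoyalty -> CouponUse) has no collider blocking it and no conditioned non-collider, so it is open.
Try {EmailOpen, PriorPurchase}:
  P1: blocked at fork node PriorPurchase ∈ conditioning set.
  P2: blocked at fork node EmailOpen ∈ conditioning set.
{EmailOpen, PriorPurchase} contains no descendant of Conversion and blocks every backdoor path.
Every element of {EmailOpen, PriorPurchase} is needed (dropping EmailOpen leaves P2 open; dropping PriorPurchase leaves P1 open), so no proper subset is valid.
Among all size-2 subsets of the eligible variables, only {EmailOpen, PriorPurchase} blocks every backdoor path, so it is the unique smallest valid adjustment set.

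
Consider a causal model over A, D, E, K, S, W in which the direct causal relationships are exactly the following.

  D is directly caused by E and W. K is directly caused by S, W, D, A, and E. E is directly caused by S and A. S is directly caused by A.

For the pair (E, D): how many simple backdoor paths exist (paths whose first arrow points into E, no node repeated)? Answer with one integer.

8

A backdoor path from E to D is any simple undirected path whose first edge points into E (i.e. leaves E via a parent).
Parents of E: {A, S}.
Enumerating:
  P1: E <- A -> S -> K <- W -> D
  P2: E <- A -> S -> K <- D
  P3: E <- A -> K <- W -> D
  P4: E <- A -> K <- D
  P5: E <- S <- A -> K <- W -> D
  P6: E <- S <- A -> K <- D
  P7: E <- S -> K <- W -> D
  P8: E <- S -> K <- D
That exhausts the simple backdoor paths. Count: 8.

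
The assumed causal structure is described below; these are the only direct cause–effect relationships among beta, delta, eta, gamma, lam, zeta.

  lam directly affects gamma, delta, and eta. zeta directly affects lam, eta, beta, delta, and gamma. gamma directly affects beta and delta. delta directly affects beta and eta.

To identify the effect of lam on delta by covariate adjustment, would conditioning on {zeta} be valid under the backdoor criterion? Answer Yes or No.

Backdoor paths from lam to delta (paths whose first edge points into lam):
  P1: lam <- zeta -> gamma -> delta
  P2: lam <- zeta -> gamma -> beta <- delta
  P3: lam <- zeta -> delta
  P4: lam <- zeta -> beta <- gamma -> delta
  P5: lam <- zeta -> beta <- delta
  P6: lam <- zeta -> eta <- delta
Condition 1 (no descendant of lam in the set): holds — descendants of lam are {beta, delta, eta, gamma}; none are in {zeta}.
Condition 2 (every backdoor path blocked by {zeta}):
  P1: blocked at fork node zeta ∈ conditioning set.
  P2: blocked at fork node zeta ∈ conditioning set.
  P3: blocked at fork node zeta ∈ conditioning set.
  P4: blocked at fork node zeta ∈ conditioning set.
  P5: blocked at fork node zeta ∈ conditioning set.
  P6: blocked at fork node zeta ∈ conditioning set.
{zeta} satisfies the backdoor criterion.

Yes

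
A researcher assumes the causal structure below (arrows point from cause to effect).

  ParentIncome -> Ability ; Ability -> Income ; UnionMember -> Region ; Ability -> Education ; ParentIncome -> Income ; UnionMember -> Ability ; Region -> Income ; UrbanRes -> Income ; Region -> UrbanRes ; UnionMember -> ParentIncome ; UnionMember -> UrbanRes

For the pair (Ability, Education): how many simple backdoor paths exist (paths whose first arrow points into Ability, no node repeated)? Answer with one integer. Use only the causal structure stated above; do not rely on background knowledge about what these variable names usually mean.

A backdoor path from Ability to Education is any simple undirected path whose first edge points into Ability (i.e. leaves Ability via a parent).
Parents of Ability: {ParentIncome, UnionMember}.
No simple path from any parent of Ability reaches Education without revisiting Ability, so there are no backdoor paths.

0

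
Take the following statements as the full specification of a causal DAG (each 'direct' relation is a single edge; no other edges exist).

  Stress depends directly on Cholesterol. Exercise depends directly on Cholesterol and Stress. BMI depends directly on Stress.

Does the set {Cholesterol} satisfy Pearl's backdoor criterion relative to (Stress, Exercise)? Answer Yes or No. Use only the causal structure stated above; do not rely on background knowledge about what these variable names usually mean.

Backdoor paths from Stress to Exercise (paths whose first edge points into Stress):
  P1: Stress <- Cholesterol -> Exercise
Condition 1 (no descendant of Stress in the set): holds — descendants of Stress are {BMI, Exercise}; none are in {Cholesterol}.
Condition 2 (every backdoor path blocked by {Cholesterol}):
  P1: blocked at fork node Cholesterol ∈ conditioning set.
{Cholesterol} satisfies the backdoor criterion.

Yes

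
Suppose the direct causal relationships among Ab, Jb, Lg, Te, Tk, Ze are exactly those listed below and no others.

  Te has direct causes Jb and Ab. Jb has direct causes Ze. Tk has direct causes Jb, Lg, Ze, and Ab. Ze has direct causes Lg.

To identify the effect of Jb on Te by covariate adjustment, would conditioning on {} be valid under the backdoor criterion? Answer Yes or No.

Yes

Backdoor paths from Jb to Te (paths whose first edge points into Jb):
  P1: Jb <- Ze <- Lg -> Tk <- Ab -> Te
  P2: Jb <- Ze -> Tk <- Ab -> Te
Condition 1 (no descendant of Jb in the set): holds — descendants of Jb are {Te, Tk}; none are in {}.
Condition 2 (every backdoor path blocked by {}):
  P1: blocked at collider Tk (neither it nor any descendant is in the conditioning set).
  P2: blocked at collider Tk (neither it nor any descendant is in the conditioning set).
{} satisfies the backdoor criterion.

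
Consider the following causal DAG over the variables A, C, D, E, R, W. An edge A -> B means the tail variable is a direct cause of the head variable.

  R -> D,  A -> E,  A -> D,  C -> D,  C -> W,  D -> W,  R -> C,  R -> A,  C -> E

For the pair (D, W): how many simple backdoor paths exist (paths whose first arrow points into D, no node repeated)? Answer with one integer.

A backdoor path from D to W is any simple undirected path whose first edge points into D (i.e. leaves D via a parent).
Parents of D: {A, C, R}.
Enumerating:
  P1: D <- R -> A -> E <- C -> W
  P2: D <- R -> C -> W
  P3: D <- A <- R -> C -> W
  P4: D <- A -> E <- C -> W
  P5: D <- C -> W
That exhausts the simple backdoor paths. Count: 5.

5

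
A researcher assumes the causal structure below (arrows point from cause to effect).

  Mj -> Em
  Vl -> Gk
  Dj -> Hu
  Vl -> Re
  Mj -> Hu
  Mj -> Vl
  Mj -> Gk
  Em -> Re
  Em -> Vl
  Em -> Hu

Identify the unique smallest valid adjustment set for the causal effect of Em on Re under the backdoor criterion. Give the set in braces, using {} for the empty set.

{Mj}

Variables eligible for adjustment (non-descendants of Em, excluding Em and Re): {Dj, Mj}.
Backdoor paths from Em to Re:
  P1: Em <- Mj -> Vl -> Re
  P2: Em <- Mj -> Gk <- Vl -> Re
The empty set is not sufficient: P1 (Em <- Mj -> Vl -> Re) has no collider blocking it and no conditioned non-collider, so it is open.
Try {Mj}:
  P1: blocked at fork node Mj ∈ conditioning set.
  P2: blocked at fork node Mj ∈ conditioning set.
{Mj} contains no descendant of Em and blocks every backdoor path.
No other singleton works — e.g. {Dj} leaves P1 open — so {Mj} is the unique smallest valid adjustment set.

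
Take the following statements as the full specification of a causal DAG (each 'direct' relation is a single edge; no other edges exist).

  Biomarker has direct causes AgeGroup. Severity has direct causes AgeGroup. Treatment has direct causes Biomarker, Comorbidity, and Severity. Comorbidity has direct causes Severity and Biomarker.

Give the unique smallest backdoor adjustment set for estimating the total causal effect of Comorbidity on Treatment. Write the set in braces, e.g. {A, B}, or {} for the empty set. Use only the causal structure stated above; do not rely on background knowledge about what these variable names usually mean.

{Biomarker, Severity}

Variables eligible for adjustment (non-descendants of Comorbidity, excluding Comorbidity and Treatment): {AgeGroup, Biomarker, Severity}.
Backdoor paths from Comorbidity to Treatment:
  P1: Comorbidity <- Biomarker <- AgeGroup -> Severity -> Treatment
  P2: Comorbidity <- Biomarker -> Treatment
  P3: Comorbidity <- Severity <- AgeGroup -> Biomarker -> Treatment
  P4: Comorbidity <- Severity -> Treatment
The empty set is not sufficient: P1 (Comorbidity <- Biomarker <- AgeGroup -> Severity -> Treatment) has no collider blocking it and no conditioned non-collider, so it is open.
Try {Biomarker, Severity}:
  P1: blocked at chain node Biomarker ∈ conditioning set.
  P2: blocked at fork node Biomarker ∈ conditioning set.
  P3: blocked at chain node Severity ∈ conditioning set.
  P4: blocked at fork node Severity ∈ conditioning set.
{Biomarker, Severity} contains no descendant of Comorbidity and blocks every backdoor path.
Every element of {Biomarker, Severity} is needed (dropping Biomarker leaves P2 open; dropping Severity leaves P4 open), so no proper subset is valid.
Among all size-2 subsets of the eligible variables, only {Biomarker, Severity} blocks every backdoor path, so it is the unique smallest valid adjustment set.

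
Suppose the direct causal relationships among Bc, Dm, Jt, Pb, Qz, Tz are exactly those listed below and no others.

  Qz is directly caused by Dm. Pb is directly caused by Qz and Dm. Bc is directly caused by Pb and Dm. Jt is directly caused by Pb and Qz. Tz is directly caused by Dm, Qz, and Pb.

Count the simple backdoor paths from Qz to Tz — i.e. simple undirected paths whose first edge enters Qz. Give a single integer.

A backdoor path from Qz to Tz is any simple undirected path whose first edge points into Qz (i.e. leaves Qz via a parent).
Parents of Qz: {Dm}.
Enumerating:
  P1: Qz <- Dm -> Pb -> Tz
  P2: Qz <- Dm -> Bc <- Pb -> Tz
  P3: Qz <- Dm -> Tz
That exhausts the simple backdoor paths. Count: 3.

3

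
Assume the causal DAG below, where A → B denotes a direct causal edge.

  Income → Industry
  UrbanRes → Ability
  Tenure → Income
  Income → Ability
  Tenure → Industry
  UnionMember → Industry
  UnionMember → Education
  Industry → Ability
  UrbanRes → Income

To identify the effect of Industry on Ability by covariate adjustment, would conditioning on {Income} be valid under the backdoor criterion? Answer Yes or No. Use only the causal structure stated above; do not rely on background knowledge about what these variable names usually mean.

Backdoor paths from Industry to Ability (paths whose first edge points into Industry):
  P1: Industry <- Tenure -> Income <- UrbanRes -> Ability
  P2: Industry <- Tenure -> Income -> Ability
  P3: Industry <- Income <- UrbanRes -> Ability
  P4: Industry <- Income -> Ability
Condition 1 (no descendant of Industry in the set): holds — descendants of Industry are {Ability}; none are in {Income}.
Condition 2 (every backdoor path blocked by {Income}):
  P1: open — collider(s) Income are conditioned on (or have a conditioned descendant) and no non-collider on the path is in the set.
  P2: blocked at chain node Income ∈ conditioning set.
  P3: blocked at chain node Income ∈ conditioning set.
  P4: blocked at fork node Income ∈ conditioning set.
{Income} does not satisfy the backdoor criterion.

No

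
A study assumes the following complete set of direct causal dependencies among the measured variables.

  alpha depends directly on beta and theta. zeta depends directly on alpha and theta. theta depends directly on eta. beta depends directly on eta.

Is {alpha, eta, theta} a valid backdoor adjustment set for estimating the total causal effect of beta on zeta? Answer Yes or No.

No

Backdoor paths from beta to zeta (paths whose first edge points into beta):
  P1: beta <- eta -> theta -> alpha -> zeta
  P2: beta <- eta -> theta -> zeta
Condition 1 (no descendant of beta in the set): FAILS — alpha is a descendant of beta.
Condition 2 (every backdoor path blocked by {alpha, eta, theta}):
  P1: blocked at fork node eta ∈ conditioning set.
  P2: blocked at fork node eta ∈ conditioning set.
{alpha, eta, theta} does not satisfy the backdoor criterion.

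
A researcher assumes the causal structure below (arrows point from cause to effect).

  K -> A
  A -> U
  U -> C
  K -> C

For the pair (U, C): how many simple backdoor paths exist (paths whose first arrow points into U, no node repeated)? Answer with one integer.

A backdoor path from U to C is any simple undirected path whose first edge points into U (i.e. leaves U via a parent).
Parents of U: {A}.
Enumerating:
  P1: U <- A <- K -> C
That exhausts the simple backdoor paths. Count: 1.

1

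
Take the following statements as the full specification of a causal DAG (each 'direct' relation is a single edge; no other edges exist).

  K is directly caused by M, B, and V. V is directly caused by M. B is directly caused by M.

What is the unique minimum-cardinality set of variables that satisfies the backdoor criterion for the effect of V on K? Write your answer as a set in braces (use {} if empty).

{M}

Variables eligible for adjustment (non-descendants of V, excluding V and K): {B, M}.
Backdoor paths from V to K:
  P1: V <- M -> B -> K
  P2: V <- M -> K
The empty set is not sufficient: P1 (V <- M -> B -> K) has no collider blocking it and no conditioned non-collider, so it is open.
Try {M}:
  P1: blocked at fork node M ∈ conditioning set.
  P2: blocked at fork node M ∈ conditioning set.
{M} contains no descendant of V and blocks every backdoor path.
No other singleton works — e.g. {B} leaves P2 open — so {M} is the unique smallest valid adjustment set.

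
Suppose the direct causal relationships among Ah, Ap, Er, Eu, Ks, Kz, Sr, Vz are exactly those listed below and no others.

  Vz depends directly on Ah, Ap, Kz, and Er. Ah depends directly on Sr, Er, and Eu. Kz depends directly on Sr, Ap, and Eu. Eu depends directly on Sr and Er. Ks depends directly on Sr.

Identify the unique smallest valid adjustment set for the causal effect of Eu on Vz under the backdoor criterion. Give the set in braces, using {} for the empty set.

Variables eligible for adjustment (non-descendants of Eu, excluding Eu and Vz): {Ap, Er, Ks, Sr}.
Backdoor paths from Eu to Vz:
  P1: Eu <- Sr -> Ah <- Er -> Vz
  P2: Eu <- Sr -> Ah -> Vz
  P3: Eu <- Sr -> Kz <- Ap -> Vz
  P4: Eu <- Sr -> Kz -> Vz
  P5: Eu <- Er -> Ah <- Sr -> Kz <- Ap -> Vz
  P6: Eu <- Er -> Ah <- Sr -> Kz -> Vz
  P7: Eu <- Er -> Ah -> Vz
  P8: Eu <- Er -> Vz
The empty set is not sufficient: P2 (Eu <- Sr -> Ah -> Vz) has no collider blocking it and no conditioned non-collider, so it is open.
Try {Er, Sr}:
  P1: blocked at fork node Sr ∈ conditioning set.
  P2: blocked at fork node Sr ∈ conditioning set.
  P3: blocked at fork node Sr ∈ conditioning set.
  P4: blocked at fork node Sr ∈ conditioning set.
  P5: blocked at fork node Er ∈ conditioning set.
  P6: blocked at fork node Er ∈ conditioning set.
  P7: blocked at fork node Er ∈ conditioning set.
  P8: blocked at fork node Er ∈ conditioning set.
{Er, Sr} contains no descendant of Eu and blocks every backdoor path.
Every element of {Er, Sr} is needed (dropping Er leaves P7 open; dropping Sr leaves P2 open), so no proper subset is valid.
Among all size-2 subsets of the eligible variables, only {Er, Sr} blocks every backdoor path, so it is the unique smallest valid adjustment set.

{Er, Sr}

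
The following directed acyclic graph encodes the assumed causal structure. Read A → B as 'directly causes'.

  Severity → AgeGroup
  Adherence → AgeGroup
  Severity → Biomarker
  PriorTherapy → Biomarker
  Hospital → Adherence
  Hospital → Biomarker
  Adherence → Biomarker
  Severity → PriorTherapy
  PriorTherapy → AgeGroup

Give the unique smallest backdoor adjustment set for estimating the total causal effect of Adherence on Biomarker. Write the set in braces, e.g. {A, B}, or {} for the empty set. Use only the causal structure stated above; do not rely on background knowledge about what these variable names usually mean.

Variables eligible for adjustment (non-descendants of Adherence, excluding Adherence and Biomarker): {Hospital, PriorTherapy, Severity}.
Backdoor paths from Adherence to Biomarker:
  P1: Adherence <- Hospital -> Biomarker
The empty set is not sufficient: P1 (Adherence <- Hospital -> Biomarker) has no collider blocking it and no conditioned non-collider, so it is open.
Try {Hospital}:
  P1: blocked at fork node Hospital ∈ conditioning set.
{Hospital} contains no descendant of Adherence and blocks every backdoor path.
No other singleton works — e.g. {Severity} leaves P1 open — so {Hospital} is the unique smallest valid adjustment set.

{Hospital}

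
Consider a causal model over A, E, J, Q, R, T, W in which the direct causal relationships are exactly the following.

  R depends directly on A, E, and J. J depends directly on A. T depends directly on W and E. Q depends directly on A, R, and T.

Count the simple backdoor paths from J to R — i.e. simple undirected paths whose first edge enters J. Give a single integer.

A backdoor path from J to R is any simple undirected path whose first edge points into J (i.e. leaves J via a parent).
Parents of J: {A}.
Enumerating:
  P1: J <- A -> R
  P2: J <- A -> Q <- R
  P3: J <- A -> Q <- T <- E -> R
That exhausts the simple backdoor paths. Count: 3.

3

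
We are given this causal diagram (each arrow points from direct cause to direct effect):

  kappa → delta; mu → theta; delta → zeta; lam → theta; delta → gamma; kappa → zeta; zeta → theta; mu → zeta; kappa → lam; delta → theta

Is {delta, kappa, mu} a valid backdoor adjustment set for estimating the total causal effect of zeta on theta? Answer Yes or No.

Yes

Backdoor paths from zeta to theta (paths whose first edge points into zeta):
  P1: zeta <- kappa -> delta -> theta
  P2: zeta <- kappa -> lam -> theta
  P3: zeta <- delta <- kappa -> lam -> theta
  P4: zeta <- delta -> theta
  P5: zeta <- mu -> theta
Condition 1 (no descendant of zeta in the set): holds — descendants of zeta are {theta}; none are in {delta, kappa, mu}.
Condition 2 (every backdoor path blocked by {delta, kappa, mu}):
  P1: blocked at fork node kappa ∈ conditioning set.
  P2: blocked at fork node kappa ∈ conditioning set.
  P3: blocked at chain node delta ∈ conditioning set.
  P4: blocked at fork node delta ∈ conditioning set.
  P5: blocked at fork node mu ∈ conditioning set.
{delta, kappa, mu} satisfies the backdoor criterion.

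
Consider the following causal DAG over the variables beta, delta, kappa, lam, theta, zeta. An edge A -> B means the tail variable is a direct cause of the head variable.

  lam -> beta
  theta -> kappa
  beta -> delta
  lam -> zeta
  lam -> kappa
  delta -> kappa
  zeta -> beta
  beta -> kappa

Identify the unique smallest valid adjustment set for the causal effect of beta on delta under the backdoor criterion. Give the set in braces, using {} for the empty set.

Variables eligible for adjustment (non-descendants of beta, excluding beta and delta): {lam, theta, zeta}.
Backdoor paths from beta to delta:
  P1: beta <- lam -> kappa <- delta
  P2: beta <- zeta <- lam -> kappa <- delta
Each backdoor path contains an unconditioned collider, so every path is already blocked with the empty conditioning set:
  P1: blocked at collider kappa (neither it nor any descendant is in the conditioning set).
  P2: blocked at collider kappa (neither it nor any descendant is in the conditioning set).
The empty set is therefore the unique smallest valid set.

{}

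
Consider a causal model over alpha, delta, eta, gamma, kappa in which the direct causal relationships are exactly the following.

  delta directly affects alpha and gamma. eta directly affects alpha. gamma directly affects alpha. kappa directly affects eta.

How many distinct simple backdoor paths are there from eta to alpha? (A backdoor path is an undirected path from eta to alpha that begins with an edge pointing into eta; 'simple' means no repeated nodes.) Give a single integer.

A backdoor path from eta to alpha is any simple undirected path whose first edge points into eta (i.e. leaves eta via a parent).
Parents of eta: {kappa}.
No simple path from any parent of eta reaches alpha without revisiting eta, so there are no backdoor paths.

0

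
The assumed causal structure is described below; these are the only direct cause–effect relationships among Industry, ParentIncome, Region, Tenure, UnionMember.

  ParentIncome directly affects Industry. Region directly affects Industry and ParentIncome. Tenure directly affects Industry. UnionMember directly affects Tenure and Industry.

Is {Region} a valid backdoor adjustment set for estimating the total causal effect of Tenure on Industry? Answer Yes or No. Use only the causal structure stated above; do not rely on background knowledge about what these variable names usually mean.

Backdoor paths from Tenure to Industry (paths whose first edge points into Tenure):
  P1: Tenure <- UnionMember -> Industry
Condition 1 (no descendant of Tenure in the set): holds — descendants of Tenure are {Industry}; none are in {Region}.
Condition 2 (every backdoor path blocked by {Region}):
  P1: open — no interior node is in the conditioning set.
{Region} does not satisfy the backdoor criterion.

No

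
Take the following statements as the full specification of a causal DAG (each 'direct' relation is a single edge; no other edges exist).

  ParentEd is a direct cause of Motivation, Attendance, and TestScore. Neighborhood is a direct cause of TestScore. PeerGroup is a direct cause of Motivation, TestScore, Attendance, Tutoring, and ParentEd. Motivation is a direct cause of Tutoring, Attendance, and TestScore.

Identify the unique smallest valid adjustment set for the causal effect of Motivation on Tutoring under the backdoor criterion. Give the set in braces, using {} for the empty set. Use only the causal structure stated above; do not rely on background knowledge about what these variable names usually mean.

Variables eligible for adjustment (non-descendants of Motivation, excluding Motivation and Tutoring): {Neighborhood, ParentEd, PeerGroup}.
Backdoor paths from Motivation to Tutoring:
  P1: Motivation <- PeerGroup -> Tutoring
  P2: Motivation <- ParentEd <- PeerGroup -> Tutoring
  P3: Motivation <- ParentEd -> Attendance <- PeerGroup -> Tutoring
  P4: Motivation <- ParentEd -> TestScore <- PeerGroup -> Tutoring
The empty set is not sufficient: P1 (Motivation <- PeerGroup -> Tutoring) has no collider blocking it and no conditioned non-collider, so it is open.
Try {PeerGroup}:
  P1: blocked at fork node PeerGroup ∈ conditioning set.
  P2: blocked at fork node PeerGroup ∈ conditioning set.
  P3: blocked at collider Attendance (neither it nor any descendant is in the conditioning set).
  P4: blocked at collider TestScore (neither it nor any descendant is in the conditioning set).
{PeerGroup} contains no descendant of Motivation and blocks every backdoor path.
No other singleton works — e.g. {Neighborhood} leaves P1 open — so {PeerGroup} is the unique smallest valid adjustment set.

{PeerGroup}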